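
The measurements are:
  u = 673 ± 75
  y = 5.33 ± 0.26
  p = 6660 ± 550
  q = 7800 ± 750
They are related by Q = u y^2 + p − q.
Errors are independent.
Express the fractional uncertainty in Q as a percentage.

Let w = u·y^2 = 19100. δw/w = √((1·δu/u)² + (2·δy/y)²) = √(0.0124 + 0.00952) = 0.148, so δw = 2830.
Q = w + p − q: δQ = √(δw² + δp² + δq²) = √(8.02e+06 + 3.02e+05 + 5.62e+05) = 2980
Q = 18000, so δQ/Q = 2980/18000 = 0.166.

16.6%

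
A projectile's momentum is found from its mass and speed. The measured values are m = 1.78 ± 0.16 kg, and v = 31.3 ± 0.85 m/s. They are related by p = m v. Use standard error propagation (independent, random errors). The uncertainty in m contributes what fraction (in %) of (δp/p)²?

91.6%

(δp/p)² = (1·δm/m)² + (1·δv/v)²
  m term: (1×0.0899)² = 0.00808
  v term: (1×0.0272)² = 0.000737
Total = 0.00882. Share from m = 0.00808/0.00882 = 0.916.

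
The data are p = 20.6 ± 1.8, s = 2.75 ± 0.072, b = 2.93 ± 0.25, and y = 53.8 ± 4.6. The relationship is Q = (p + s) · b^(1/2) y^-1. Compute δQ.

0.0912

Let u = p + s = 23.4. δu = √(δp² + δs²) = √(3.24 + 0.00518) = 1.80, so δu/u = 0.0771.
Q is then a monomial in u, b, y:
δQ/Q = √((δu/u)² + (½·δb/b)² + (-1·δy/y)²) = √(0.00595 + 0.00182 + 0.00731) = 0.123
Q = 0.743, so δQ = 0.123 × 0.743 = 0.0912.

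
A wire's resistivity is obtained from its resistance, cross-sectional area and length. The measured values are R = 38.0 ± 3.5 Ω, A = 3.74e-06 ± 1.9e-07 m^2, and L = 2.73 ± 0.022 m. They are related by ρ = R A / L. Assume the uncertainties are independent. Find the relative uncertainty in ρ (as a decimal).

Since ρ is a product/quotient, work with relative uncertainties:
  (1·δR/R)² = (1×0.0921)² = 0.00848;  (1·δA/A)² = (1×0.0508)² = 0.00258;  (-1·δL/L)² = (-1×0.00806)² = 6.49e-05
δρ/ρ = √(0.0111) = 0.105

0.105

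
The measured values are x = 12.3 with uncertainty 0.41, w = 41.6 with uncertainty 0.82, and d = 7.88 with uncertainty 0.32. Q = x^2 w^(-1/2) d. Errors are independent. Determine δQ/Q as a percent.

Each factor contributes (exponent × relative error)² to (δQ/Q)²:
  (2·δx/x)² = (2×0.0333)² = 0.00444;  (−½·δw/w)² = (-0.5×0.0197)² = 9.71e-05;  (1·δd/d)² = (1×0.0406)² = 0.00165
δQ/Q = √(0.00619) = 0.0787

7.87%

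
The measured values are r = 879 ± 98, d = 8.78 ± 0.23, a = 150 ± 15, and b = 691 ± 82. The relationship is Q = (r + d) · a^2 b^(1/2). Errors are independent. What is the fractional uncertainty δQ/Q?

0.236

Let u = r + d = 888. δu = √(δr² + δd²) = √(9600 + 0.0529) = 98.0, so δu/u = 0.110.
Q is then a monomial in u, a, b:
δQ/Q = √((δu/u)² + (2·δa/a)² + (½·δb/b)²) = √(0.0122 + 0.0400 + 0.00352) = 0.236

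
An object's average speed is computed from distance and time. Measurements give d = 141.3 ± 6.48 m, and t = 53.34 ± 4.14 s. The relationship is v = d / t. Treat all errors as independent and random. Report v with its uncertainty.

2.649 ± 0.239 m/s

Relative error in a monomial: (δv/v)² = Σ (nᵢ · δxᵢ/xᵢ)².
  (1·δd/d)² = (1×0.0459)² = 0.00210;  (-1·δt/t)² = (-1×0.0776)² = 0.00602
δv/v = √(0.00813) = 0.0902
v = 2.649 m/s, so δv = 0.0902 × 2.649 = 0.239 m/s.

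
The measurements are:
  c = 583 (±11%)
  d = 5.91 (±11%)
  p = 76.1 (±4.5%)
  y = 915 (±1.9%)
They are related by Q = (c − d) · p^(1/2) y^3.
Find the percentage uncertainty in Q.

Let u = c − d = 577. δu = √(δc² + δd²) = √(4110 + 0.423) = 64.1, so δu/u = 0.111.
Q is then a monomial in u, p, y:
δQ/Q = √((δu/u)² + (½·δp/p)² + (3·δy/y)²) = √(0.0124 + 0.000506 + 0.00325) = 0.127

12.7%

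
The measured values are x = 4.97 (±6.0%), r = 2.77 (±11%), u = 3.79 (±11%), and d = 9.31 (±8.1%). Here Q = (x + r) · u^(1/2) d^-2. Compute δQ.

0.0312

Let w = x + r = 7.74. δw = √(δx² + δr²) = √(0.0889 + 0.0928) = 0.426, so δw/w = 0.0551.
Q is then a monomial in w, u, d:
δQ/Q = √((δw/w)² + (½·δu/u)² + (-2·δd/d)²) = √(0.00303 + 0.00302 + 0.0262) = 0.180
Q = 0.174, so δQ = 0.180 × 0.174 = 0.0312.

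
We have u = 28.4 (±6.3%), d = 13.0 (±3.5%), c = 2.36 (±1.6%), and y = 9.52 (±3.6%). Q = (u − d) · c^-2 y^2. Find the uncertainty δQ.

35.9

Let w = u − d = 15.4. δw = √(δu² + δd²) = √(3.20 + 0.207) = 1.85, so δw/w = 0.120.
Q is then a monomial in w, c, y:
δQ/Q = √((δw/w)² + (-2·δc/c)² + (2·δy/y)²) = √(0.0144 + 0.00102 + 0.00518) = 0.143
Q = 251, so δQ = 0.143 × 251 = 35.9.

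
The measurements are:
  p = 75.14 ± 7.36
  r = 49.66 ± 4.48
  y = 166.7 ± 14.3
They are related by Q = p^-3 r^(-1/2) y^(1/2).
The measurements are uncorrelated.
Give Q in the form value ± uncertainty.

(4.319 ± 1.30) × 10^-6

Relative error in a monomial: (δQ/Q)² = Σ (nᵢ · δxᵢ/xᵢ)².
  (-3·δp/p)² = (-3×0.0980)² = 0.0863;  (−½·δr/r)² = (-0.5×0.0902)² = 0.00203;  (½·δy/y)² = (0.5×0.0858)² = 0.00184
δQ/Q = √(0.0902) = 0.300
Q = 4.319e-06, so δQ = 0.300 × 4.319e-06 = 1.3e-06.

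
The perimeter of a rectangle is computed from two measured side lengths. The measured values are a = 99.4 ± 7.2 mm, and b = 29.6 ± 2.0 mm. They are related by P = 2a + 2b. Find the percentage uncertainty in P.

P is a linear combination, so absolute uncertainties add in quadrature:
  (2·δa)² = 207;  (2·δb)² = 16.0
δP = √(223) = 14.9 mm
P = 258 mm, so δP/P = 14.9/258 = 0.0579.

5.79%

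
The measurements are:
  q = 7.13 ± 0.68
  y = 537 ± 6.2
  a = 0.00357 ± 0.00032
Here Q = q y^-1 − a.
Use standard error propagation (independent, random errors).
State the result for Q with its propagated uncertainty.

Let p = q·y^-1 = 0.0133. δp/p = √((1·δq/q)² + (-1·δy/y)²) = √(0.00910 + 0.000133) = 0.0961, so δp = 0.00128.
Q = p − a: δQ = √(δp² + δa²) = √(1.63e-06 + 1.02e-07) = 0.00132
Q = 0.00971.

0.00971 ± 0.00132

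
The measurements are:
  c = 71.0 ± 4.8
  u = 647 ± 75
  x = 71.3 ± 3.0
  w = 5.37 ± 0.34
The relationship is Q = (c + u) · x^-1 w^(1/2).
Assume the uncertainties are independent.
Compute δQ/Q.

0.117

Let h = c + u = 718. δh = √(δc² + δu²) = √(23.0 + 5620) = 75.2, so δh/h = 0.105.
Q is then a monomial in h, x, w:
δQ/Q = √((δh/h)² + (-1·δx/x)² + (½·δw/w)²) = √(0.0110 + 0.00177 + 0.00100) = 0.117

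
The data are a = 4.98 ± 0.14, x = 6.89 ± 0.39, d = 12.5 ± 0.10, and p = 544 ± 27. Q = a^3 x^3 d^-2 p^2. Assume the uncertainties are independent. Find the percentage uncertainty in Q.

21.5%

For a monomial Q ∝ a^3, x^3, d^-2, p^2, fractional errors add in quadrature:
  (3·δa/a)² = (3×0.0281)² = 0.00711;  (3·δx/x)² = (3×0.0566)² = 0.0288;  (-2·δd/d)² = (-2×0.00800)² = 0.000256;  (2·δp/p)² = (2×0.0496)² = 0.00985
δQ/Q = √(0.0461) = 0.215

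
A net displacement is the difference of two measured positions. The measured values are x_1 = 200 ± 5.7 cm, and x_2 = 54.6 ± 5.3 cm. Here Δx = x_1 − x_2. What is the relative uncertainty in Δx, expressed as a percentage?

For a sum/difference, combine absolute errors in quadrature:
  (δx_1)² = 32.5;  (δx_2)² = 28.1
δΔx = √(60.6) = 7.78 cm
Δx = 145 cm, so δΔx/Δx = 7.78/145 = 0.0535.

5.35%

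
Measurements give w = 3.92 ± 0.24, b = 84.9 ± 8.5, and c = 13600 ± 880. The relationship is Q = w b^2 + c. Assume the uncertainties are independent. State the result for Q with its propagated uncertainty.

41900 ± 5980

Let p = w·b^2 = 28300. δp/p = √((1·δw/w)² + (2·δb/b)²) = √(0.00375 + 0.0401) = 0.209, so δp = 5920.
Q = p + c: δQ = √(δp² + δc²) = √(3.5e+07 + 7.74e+05) = 5980
Q = 41900.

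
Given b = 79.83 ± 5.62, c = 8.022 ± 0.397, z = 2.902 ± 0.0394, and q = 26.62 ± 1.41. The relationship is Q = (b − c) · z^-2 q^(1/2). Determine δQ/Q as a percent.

Let u = b − c = 71.81. δu = √(δb² + δc²) = √(31.6 + 0.158) = 5.63, so δu/u = 0.0785.
Q is then a monomial in u, z, q:
δQ/Q = √((δu/u)² + (-2·δz/z)² + (½·δq/q)²) = √(0.00616 + 0.000737 + 0.000701) = 0.0871

8.71%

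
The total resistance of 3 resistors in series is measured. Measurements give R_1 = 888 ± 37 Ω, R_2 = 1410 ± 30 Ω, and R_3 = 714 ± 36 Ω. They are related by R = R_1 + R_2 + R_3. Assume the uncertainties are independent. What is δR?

59.7 Ω

Each term contributes (cᵢ δxᵢ)² to (δR)²:
  (δR_1)² = 1370;  (δR_2)² = 900;  (δR_3)² = 1300
δR = √(3560) = 59.7 Ω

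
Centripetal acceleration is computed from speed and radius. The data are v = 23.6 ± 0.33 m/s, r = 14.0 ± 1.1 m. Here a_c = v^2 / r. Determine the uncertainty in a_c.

Products/powers → add relative errors in quadrature, weighted by exponent:
  (2·δv/v)² = (2×0.0140)² = 0.000782;  (-1·δr/r)² = (-1×0.0786)² = 0.00617
δa_c/a_c = √(0.00696) = 0.0834
a_c = 39.8 m/s^2, so δa_c = 0.0834 × 39.8 = 3.32 m/s^2.

3.32 m/s^2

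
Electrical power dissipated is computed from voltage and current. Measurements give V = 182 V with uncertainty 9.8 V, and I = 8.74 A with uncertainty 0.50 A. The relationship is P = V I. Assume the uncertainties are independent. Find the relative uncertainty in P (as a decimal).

0.0786

Since P is a product/quotient, work with relative uncertainties:
  (1·δV/V)² = (1×0.0538)² = 0.00290;  (1·δI/I)² = (1×0.0572)² = 0.00327
δP/P = √(0.00617) = 0.0786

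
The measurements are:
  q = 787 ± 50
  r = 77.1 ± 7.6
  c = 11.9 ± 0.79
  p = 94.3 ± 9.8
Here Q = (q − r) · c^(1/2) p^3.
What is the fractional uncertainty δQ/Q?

Let u = q − r = 710. δu = √(δq² + δr²) = √(2500 + 57.8) = 50.6, so δu/u = 0.0712.
Q is then a monomial in u, c, p:
δQ/Q = √((δu/u)² + (½·δc/c)² + (3·δp/p)²) = √(0.00508 + 0.00110 + 0.0972) = 0.322

0.322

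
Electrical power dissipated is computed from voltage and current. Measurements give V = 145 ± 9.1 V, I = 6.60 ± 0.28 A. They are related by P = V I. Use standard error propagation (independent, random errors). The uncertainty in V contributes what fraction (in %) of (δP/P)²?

(δP/P)² = (1·δV/V)² + (1·δI/I)²
  V term: (1×0.0628)² = 0.00394
  I term: (1×0.0424)² = 0.00180
Total = 0.00574. Share from V = 0.00394/0.00574 = 0.686.

68.6%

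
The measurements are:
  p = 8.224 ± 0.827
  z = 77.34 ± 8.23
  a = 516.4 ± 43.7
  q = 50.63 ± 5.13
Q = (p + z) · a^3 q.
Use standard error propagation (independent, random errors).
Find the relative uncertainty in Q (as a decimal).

Let u = p + z = 85.56. δu = √(δp² + δz²) = √(0.684 + 67.7) = 8.27, so δu/u = 0.0967.
Q is then a monomial in u, a, q:
δQ/Q = √((δu/u)² + (3·δa/a)² + (1·δq/q)²) = √(0.00935 + 0.0645 + 0.0103) = 0.290

0.290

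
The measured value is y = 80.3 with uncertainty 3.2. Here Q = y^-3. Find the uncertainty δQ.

2.31e-07

Q ∝ y^-3, so δQ/Q = |-3| · δy/y = 3 × 0.0399 = 0.120.
Q = 1.93e-06, so δQ = 0.120 × 1.93e-06 = 2.31e-07.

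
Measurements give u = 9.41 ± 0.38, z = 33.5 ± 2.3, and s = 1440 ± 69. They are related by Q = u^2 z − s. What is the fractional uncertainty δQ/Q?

0.211

Let p = u^2·z = 2970. δp/p = √((2·δu/u)² + (1·δz/z)²) = √(0.00652 + 0.00471) = 0.106, so δp = 314.
Q = p − s: δQ = √(δp² + δs²) = √(98900 + 4760) = 322
Q = 1530, so δQ/Q = 322/1530 = 0.211.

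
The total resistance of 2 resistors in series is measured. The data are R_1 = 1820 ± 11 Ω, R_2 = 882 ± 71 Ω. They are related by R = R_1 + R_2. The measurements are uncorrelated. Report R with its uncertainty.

2700 ± 71.8 Ω

Each term contributes (cᵢ δxᵢ)² to (δR)²:
  (δR_1)² = 121;  (δR_2)² = 5040
δR = √(5160) = 71.8 Ω
R = 2700 Ω.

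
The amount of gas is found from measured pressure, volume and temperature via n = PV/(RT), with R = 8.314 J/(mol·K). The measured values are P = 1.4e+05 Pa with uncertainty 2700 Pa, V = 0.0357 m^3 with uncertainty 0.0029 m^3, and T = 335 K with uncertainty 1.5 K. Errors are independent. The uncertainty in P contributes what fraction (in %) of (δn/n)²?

(δn/n)² = (1·δP/P)² + (1·δV/V)² + (-1·δT/T)²
  P term: (1×0.0193)² = 0.000372
  V term: (1×0.0812)² = 0.00660
  T term: (-1×0.00448)² = 2e-05
Total = 0.00699. Share from P = 0.000372/0.00699 = 0.0532.

5.32%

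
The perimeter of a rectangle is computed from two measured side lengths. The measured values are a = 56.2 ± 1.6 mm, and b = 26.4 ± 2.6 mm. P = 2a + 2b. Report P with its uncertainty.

Each term contributes (cᵢ δxᵢ)² to (δP)²:
  (2·δa)² = 10.2;  (2·δb)² = 27.0
δP = √(37.3) = 6.11 mm
P = 165 mm.

165 ± 6.11 mm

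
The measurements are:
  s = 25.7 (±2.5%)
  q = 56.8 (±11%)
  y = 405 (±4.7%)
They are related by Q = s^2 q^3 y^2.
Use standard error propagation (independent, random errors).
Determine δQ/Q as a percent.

For a monomial Q ∝ s^2, q^3, y^2, fractional errors add in quadrature:
  (2·δs/s)² = (2×0.0250)² = 0.00250;  (3·δq/q)² = (3×0.110)² = 0.109;  (2·δy/y)² = (2×0.0470)² = 0.00884
δQ/Q = √(0.120) = 0.347

34.7%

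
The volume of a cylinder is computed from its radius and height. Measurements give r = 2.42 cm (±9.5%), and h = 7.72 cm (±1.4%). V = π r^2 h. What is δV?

Relative error in a monomial: (δV/V)² = Σ (nᵢ · δxᵢ/xᵢ)².
  (2·δr/r)² = (2×0.0950)² = 0.0361;  (1·δh/h)² = (1×0.0140)² = 0.000196
δV/V = √(0.0363) = 0.191
V = 142 cm^3, so δV = 0.191 × 142 = 27.1 cm^3.

27.1 cm^3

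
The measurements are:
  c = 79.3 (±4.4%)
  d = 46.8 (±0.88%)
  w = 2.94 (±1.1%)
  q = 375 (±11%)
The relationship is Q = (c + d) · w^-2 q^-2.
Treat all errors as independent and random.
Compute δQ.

Let u = c + d = 126. δu = √(δc² + δd²) = √(12.2 + 0.170) = 3.51, so δu/u = 0.0279.
Q is then a monomial in u, w, q:
δQ/Q = √((δu/u)² + (-2·δw/w)² + (-2·δq/q)²) = √(0.000776 + 0.000484 + 0.0484) = 0.223
Q = 0.000104, so δQ = 0.223 × 0.000104 = 2.31e-05.

2.31e-05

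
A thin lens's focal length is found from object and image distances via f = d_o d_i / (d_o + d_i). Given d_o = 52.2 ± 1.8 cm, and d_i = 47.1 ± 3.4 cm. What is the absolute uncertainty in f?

1.02 cm

∂f/∂d_o = (d_i/(d_o+d_i))² = 0.225;  ∂f/∂d_i = (d_o/(d_o+d_i))² = 0.276
δf = √((∂f/∂d_o · δd_o)² + (∂f/∂d_i · δd_i)²) = √(0.164 + 0.883) = 1.02 cm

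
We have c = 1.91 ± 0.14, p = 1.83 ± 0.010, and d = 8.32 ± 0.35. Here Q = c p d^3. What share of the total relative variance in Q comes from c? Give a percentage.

25.2%

(δQ/Q)² = (1·δc/c)² + (1·δp/p)² + (3·δd/d)²
  c term: (1×0.0733)² = 0.00537
  p term: (1×0.00546)² = 2.99e-05
  d term: (3×0.0421)² = 0.0159
Total = 0.0213. Share from c = 0.00537/0.0213 = 0.252.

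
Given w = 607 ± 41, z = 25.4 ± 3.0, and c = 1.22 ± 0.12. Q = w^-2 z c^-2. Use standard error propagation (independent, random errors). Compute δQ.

1.23e-05

Each factor contributes (exponent × relative error)² to (δQ/Q)²:
  (-2·δw/w)² = (-2×0.0675)² = 0.0182;  (1·δz/z)² = (1×0.118)² = 0.0140;  (-2·δc/c)² = (-2×0.0984)² = 0.0387
δQ/Q = √(0.0709) = 0.266
Q = 4.63e-05, so δQ = 0.266 × 4.63e-05 = 1.23e-05.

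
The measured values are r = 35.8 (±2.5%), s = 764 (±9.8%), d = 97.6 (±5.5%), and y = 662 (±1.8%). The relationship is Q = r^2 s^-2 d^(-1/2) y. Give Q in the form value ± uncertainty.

0.147 ± 0.0302

Since Q is a product/quotient, work with relative uncertainties:
  (2·δr/r)² = (2×0.0250)² = 0.00250;  (-2·δs/s)² = (-2×0.0980)² = 0.0384;  (−½·δd/d)² = (-0.5×0.0550)² = 0.000756;  (1·δy/y)² = (1×0.0180)² = 0.000324
δQ/Q = √(0.0420) = 0.205
Q = 0.147, so δQ = 0.205 × 0.147 = 0.0302.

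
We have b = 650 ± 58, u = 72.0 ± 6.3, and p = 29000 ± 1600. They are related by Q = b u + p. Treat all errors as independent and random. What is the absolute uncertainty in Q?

6060

Let w = b·u = 46800. δw/w = √((1·δb/b)² + (1·δu/u)²) = √(0.00796 + 0.00766) = 0.125, so δw = 5850.
Q = w + p: δQ = √(δw² + δp²) = √(3.42e+07 + 2.56e+06) = 6060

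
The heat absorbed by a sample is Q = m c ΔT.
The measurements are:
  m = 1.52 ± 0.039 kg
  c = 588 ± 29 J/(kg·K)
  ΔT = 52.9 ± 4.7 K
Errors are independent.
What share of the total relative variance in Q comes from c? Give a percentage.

(δQ/Q)² = (1·δm/m)² + (1·δc/c)² + (1·δΔT/ΔT)²
  m term: (1×0.0257)² = 0.000658
  c term: (1×0.0493)² = 0.00243
  ΔT term: (1×0.0888)² = 0.00789
Total = 0.0110. Share from c = 0.00243/0.0110 = 0.221.

22.1%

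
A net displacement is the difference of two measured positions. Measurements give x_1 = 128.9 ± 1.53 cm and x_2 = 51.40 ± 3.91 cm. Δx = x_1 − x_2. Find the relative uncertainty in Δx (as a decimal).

0.0542

For a sum/difference, combine absolute errors in quadrature:
  (δx_1)² = 2.34;  (δx_2)² = 15.3
δΔx = √(17.6) = 4.20 cm
Δx = 77.50 cm, so δΔx/Δx = 4.20/77.50 = 0.0542.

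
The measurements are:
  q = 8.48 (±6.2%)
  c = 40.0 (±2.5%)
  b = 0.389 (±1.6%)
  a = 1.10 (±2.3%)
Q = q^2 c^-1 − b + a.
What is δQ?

Let p = q^2·c^-1 = 1.80. δp/p = √((2·δq/q)² + (-1·δc/c)²) = √(0.0154 + 0.000625) = 0.126, so δp = 0.227.
Q = p − b + a: δQ = √(δp² + δb² + δa²) = √(0.0517 + 3.87e-05 + 0.000640) = 0.229

0.229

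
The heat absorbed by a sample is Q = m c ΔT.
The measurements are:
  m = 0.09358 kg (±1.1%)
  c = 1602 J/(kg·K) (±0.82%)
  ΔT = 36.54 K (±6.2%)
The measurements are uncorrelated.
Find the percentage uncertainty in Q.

6.35%

Each factor contributes (exponent × relative error)² to (δQ/Q)²:
  (1·δm/m)² = (1×0.0110)² = 0.000121;  (1·δc/c)² = (1×0.00820)² = 6.72e-05;  (1·δΔT/ΔT)² = (1×0.0620)² = 0.00384
δQ/Q = √(0.00403) = 0.0635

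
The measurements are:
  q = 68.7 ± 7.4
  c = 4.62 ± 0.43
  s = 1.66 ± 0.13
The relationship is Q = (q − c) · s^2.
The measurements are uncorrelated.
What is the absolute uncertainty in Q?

34.4

Let u = q − c = 64.1. δu = √(δq² + δc²) = √(54.8 + 0.185) = 7.41, so δu/u = 0.116.
Q is then a monomial in u, s:
δQ/Q = √((δu/u)² + (2·δs/s)²) = √(0.0134 + 0.0245) = 0.195
Q = 177, so δQ = 0.195 × 177 = 34.4.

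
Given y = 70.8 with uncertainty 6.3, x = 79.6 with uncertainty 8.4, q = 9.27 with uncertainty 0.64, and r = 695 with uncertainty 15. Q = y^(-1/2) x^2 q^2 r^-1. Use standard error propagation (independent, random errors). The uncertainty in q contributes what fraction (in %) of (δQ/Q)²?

28.9%

(δQ/Q)² = (−½·δy/y)² + (2·δx/x)² + (2·δq/q)² + (-1·δr/r)²
  y term: (-0.5×0.0890)² = 0.00198
  x term: (2×0.106)² = 0.0445
  q term: (2×0.0690)² = 0.0191
  r term: (-1×0.0216)² = 0.000466
Total = 0.0661. Share from q = 0.0191/0.0661 = 0.289.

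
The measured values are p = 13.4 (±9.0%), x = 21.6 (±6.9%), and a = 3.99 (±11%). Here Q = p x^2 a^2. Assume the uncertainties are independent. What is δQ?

Products/powers → add relative errors in quadrature, weighted by exponent:
  (1·δp/p)² = (1×0.0900)² = 0.00810;  (2·δx/x)² = (2×0.0690)² = 0.0190;  (2·δa/a)² = (2×0.110)² = 0.0484
δQ/Q = √(0.0755) = 0.275
Q = 99500, so δQ = 0.275 × 99500 = 27400.

27400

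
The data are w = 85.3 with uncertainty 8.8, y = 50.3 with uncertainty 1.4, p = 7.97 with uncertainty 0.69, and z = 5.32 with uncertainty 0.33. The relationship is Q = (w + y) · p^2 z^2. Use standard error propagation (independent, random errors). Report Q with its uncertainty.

Let u = w + y = 136. δu = √(δw² + δy²) = √(77.4 + 1.96) = 8.91, so δu/u = 0.0657.
Q is then a monomial in u, p, z:
δQ/Q = √((δu/u)² + (2·δp/p)² + (2·δz/z)²) = √(0.00432 + 0.0300 + 0.0154) = 0.223
Q = 2.44e+05, so δQ = 0.223 × 2.44e+05 = 54300.

(2.44 ± 0.543) × 10^5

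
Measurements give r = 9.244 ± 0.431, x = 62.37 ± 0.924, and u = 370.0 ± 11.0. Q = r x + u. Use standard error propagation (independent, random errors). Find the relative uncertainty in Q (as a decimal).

0.0320

Let p = r·x = 576.5. δp/p = √((1·δr/r)² + (1·δx/x)²) = √(0.00217 + 0.000219) = 0.0489, so δp = 28.2.
Q = p + u: δQ = √(δp² + δu²) = √(796 + 121) = 30.3
Q = 946.5, so δQ/Q = 30.3/946.5 = 0.0320.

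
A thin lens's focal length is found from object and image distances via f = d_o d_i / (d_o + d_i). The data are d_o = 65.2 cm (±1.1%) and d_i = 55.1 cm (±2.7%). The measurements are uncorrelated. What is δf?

∂f/∂d_o = (d_i/(d_o+d_i))² = 0.210;  ∂f/∂d_i = (d_o/(d_o+d_i))² = 0.294
δf = √((∂f/∂d_o · δd_o)² + (∂f/∂d_i · δd_i)²) = √(0.0226 + 0.191) = 0.462 cm

0.462 cm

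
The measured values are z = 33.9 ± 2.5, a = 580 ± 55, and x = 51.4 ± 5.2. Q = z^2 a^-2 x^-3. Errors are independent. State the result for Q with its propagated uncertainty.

(2.52 ± 0.974) × 10^-8

Products/powers → add relative errors in quadrature, weighted by exponent:
  (2·δz/z)² = (2×0.0737)² = 0.0218;  (-2·δa/a)² = (-2×0.0948)² = 0.0360;  (-3·δx/x)² = (-3×0.101)² = 0.0921
δQ/Q = √(0.150) = 0.387
Q = 2.52e-08, so δQ = 0.387 × 2.52e-08 = 9.74e-09.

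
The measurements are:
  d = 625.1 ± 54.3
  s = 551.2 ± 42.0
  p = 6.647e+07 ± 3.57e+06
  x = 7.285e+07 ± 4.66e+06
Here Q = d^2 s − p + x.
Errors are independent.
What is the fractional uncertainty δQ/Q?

Let w = d^2·s = 2.154e+08. δw/w = √((2·δd/d)² + (1·δs/s)²) = √(0.0302 + 0.00581) = 0.190, so δw = 4.09e+07.
Q = w − p + x: δQ = √(δw² + δp² + δx²) = √(1.67e+15 + 1.27e+13 + 2.17e+13) = 4.13e+07
Q = 2.218e+08, so δQ/Q = 4.13e+07/2.218e+08 = 0.186.

0.186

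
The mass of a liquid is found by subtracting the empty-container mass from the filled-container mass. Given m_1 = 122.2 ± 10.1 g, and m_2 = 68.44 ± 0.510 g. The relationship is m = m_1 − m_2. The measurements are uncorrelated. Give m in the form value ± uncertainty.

For a sum/difference, combine absolute errors in quadrature:
  (δm_1)² = 102;  (δm_2)² = 0.260
δm = √(102) = 10.1 g
m = 53.76 g.

53.76 ± 10.1 g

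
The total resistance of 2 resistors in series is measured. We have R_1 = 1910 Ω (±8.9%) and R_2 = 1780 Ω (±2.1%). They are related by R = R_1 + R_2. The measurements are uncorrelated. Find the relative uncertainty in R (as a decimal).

0.0472

Sums and differences: (δR)² = Σ (cᵢ δxᵢ)².
  (δR_1)² = 28900;  (δR_2)² = 1400
δR = √(30300) = 174 Ω
R = 3690 Ω, so δR/R = 174/3690 = 0.0472.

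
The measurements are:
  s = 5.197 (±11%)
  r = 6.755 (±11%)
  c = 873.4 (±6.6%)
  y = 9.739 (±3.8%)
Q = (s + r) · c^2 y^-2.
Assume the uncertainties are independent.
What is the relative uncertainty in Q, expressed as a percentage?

17.1%

Let u = s + r = 11.95. δu = √(δs² + δr²) = √(0.327 + 0.552) = 0.938, so δu/u = 0.0784.
Q is then a monomial in u, c, y:
δQ/Q = √((δu/u)² + (2·δc/c)² + (-2·δy/y)²) = √(0.00615 + 0.0174 + 0.00578) = 0.171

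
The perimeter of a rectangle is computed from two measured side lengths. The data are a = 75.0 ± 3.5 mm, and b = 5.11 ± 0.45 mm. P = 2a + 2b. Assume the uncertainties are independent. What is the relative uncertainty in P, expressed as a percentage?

4.40%

Each term contributes (cᵢ δxᵢ)² to (δP)²:
  (2·δa)² = 49.0;  (2·δb)² = 0.810
δP = √(49.8) = 7.06 mm
P = 160 mm, so δP/P = 7.06/160 = 0.0440.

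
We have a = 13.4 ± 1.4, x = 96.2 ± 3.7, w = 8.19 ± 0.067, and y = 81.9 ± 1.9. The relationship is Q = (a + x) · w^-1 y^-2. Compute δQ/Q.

0.0594

Let u = a + x = 110. δu = √(δa² + δx²) = √(1.96 + 13.7) = 3.96, so δu/u = 0.0361.
Q is then a monomial in u, w, y:
δQ/Q = √((δu/u)² + (-1·δw/w)² + (-2·δy/y)²) = √(0.00130 + 6.69e-05 + 0.00215) = 0.0594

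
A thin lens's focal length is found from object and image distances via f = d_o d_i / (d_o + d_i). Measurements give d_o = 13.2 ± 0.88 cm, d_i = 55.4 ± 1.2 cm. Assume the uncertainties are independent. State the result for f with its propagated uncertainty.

∂f/∂d_o = (d_i/(d_o+d_i))² = 0.652;  ∂f/∂d_i = (d_o/(d_o+d_i))² = 0.0370
δf = √((∂f/∂d_o · δd_o)² + (∂f/∂d_i · δd_i)²) = √(0.329 + 0.00197) = 0.576 cm
f = 10.7 cm.

10.7 ± 0.576 cm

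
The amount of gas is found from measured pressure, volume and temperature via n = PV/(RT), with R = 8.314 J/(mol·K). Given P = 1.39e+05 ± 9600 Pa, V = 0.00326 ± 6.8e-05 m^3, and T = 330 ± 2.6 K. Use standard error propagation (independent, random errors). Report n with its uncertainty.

Since n is a product/quotient, work with relative uncertainties:
  (1·δP/P)² = (1×0.0691)² = 0.00477;  (1·δV/V)² = (1×0.0209)² = 0.000435;  (-1·δT/T)² = (-1×0.00788)² = 6.21e-05
δn/n = √(0.00527) = 0.0726
n = 0.165 mol, so δn = 0.0726 × 0.165 = 0.0120 mol.

0.165 ± 0.0120 mol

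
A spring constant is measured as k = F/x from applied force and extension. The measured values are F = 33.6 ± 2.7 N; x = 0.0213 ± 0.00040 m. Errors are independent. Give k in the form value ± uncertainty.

Since k is a product/quotient, work with relative uncertainties:
  (1·δF/F)² = (1×0.0804)² = 0.00646;  (-1·δx/x)² = (-1×0.0188)² = 0.000353
δk/k = √(0.00681) = 0.0825
k = 1580 N/m, so δk = 0.0825 × 1580 = 130 N/m.

1580 ± 130 N/m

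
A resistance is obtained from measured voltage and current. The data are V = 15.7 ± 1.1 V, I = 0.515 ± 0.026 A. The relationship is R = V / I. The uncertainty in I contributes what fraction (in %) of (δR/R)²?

(δR/R)² = (1·δV/V)² + (-1·δI/I)²
  V term: (1×0.0701)² = 0.00491
  I term: (-1×0.0505)² = 0.00255
Total = 0.00746. Share from I = 0.00255/0.00746 = 0.342.

34.2%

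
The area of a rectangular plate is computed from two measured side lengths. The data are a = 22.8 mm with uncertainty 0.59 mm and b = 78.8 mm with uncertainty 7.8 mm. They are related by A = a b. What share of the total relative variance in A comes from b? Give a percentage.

(δA/A)² = (1·δa/a)² + (1·δb/b)²
  a term: (1×0.0259)² = 0.000670
  b term: (1×0.0990)² = 0.00980
Total = 0.0105. Share from b = 0.00980/0.0105 = 0.936.

93.6%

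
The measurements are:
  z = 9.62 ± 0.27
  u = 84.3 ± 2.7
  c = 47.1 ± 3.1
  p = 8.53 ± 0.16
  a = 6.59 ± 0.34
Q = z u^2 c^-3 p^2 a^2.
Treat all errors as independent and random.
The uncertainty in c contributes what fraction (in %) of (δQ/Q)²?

(δQ/Q)² = (1·δz/z)² + (2·δu/u)² + (-3·δc/c)² + (2·δp/p)² + (2·δa/a)²
  z term: (1×0.0281)² = 0.000788
  u term: (2×0.0320)² = 0.00410
  c term: (-3×0.0658)² = 0.0390
  p term: (2×0.0188)² = 0.00141
  a term: (2×0.0516)² = 0.0106
Total = 0.0559. Share from c = 0.0390/0.0559 = 0.697.

69.7%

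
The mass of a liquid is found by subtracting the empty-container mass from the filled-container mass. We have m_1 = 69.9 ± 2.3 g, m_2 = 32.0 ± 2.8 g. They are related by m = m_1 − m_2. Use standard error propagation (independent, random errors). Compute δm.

Absolute uncertainties add in quadrature for a linear combination:
  (δm_1)² = 5.29;  (δm_2)² = 7.84
δm = √(13.1) = 3.62 g

3.62 g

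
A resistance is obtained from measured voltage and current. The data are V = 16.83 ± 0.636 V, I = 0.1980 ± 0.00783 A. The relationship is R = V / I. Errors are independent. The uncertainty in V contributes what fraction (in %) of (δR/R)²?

(δR/R)² = (1·δV/V)² + (-1·δI/I)²
  V term: (1×0.0378)² = 0.00143
  I term: (-1×0.0395)² = 0.00156
Total = 0.00299. Share from V = 0.00143/0.00299 = 0.477.

47.7%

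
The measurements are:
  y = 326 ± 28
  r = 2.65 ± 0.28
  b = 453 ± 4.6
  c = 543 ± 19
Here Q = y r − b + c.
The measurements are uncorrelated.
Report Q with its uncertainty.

954 ± 119

Let p = y·r = 864. δp/p = √((1·δy/y)² + (1·δr/r)²) = √(0.00738 + 0.0112) = 0.136, so δp = 118.
Q = p − b + c: δQ = √(δp² + δb² + δc²) = √(13800 + 21.2 + 361) = 119
Q = 954.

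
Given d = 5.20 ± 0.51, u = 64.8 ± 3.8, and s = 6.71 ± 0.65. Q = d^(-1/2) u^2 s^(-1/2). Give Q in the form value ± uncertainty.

711 ± 96.7

Products/powers → add relative errors in quadrature, weighted by exponent:
  (−½·δd/d)² = (-0.5×0.0981)² = 0.00240;  (2·δu/u)² = (2×0.0586)² = 0.0138;  (−½·δs/s)² = (-0.5×0.0969)² = 0.00235
δQ/Q = √(0.0185) = 0.136
Q = 711, so δQ = 0.136 × 711 = 96.7.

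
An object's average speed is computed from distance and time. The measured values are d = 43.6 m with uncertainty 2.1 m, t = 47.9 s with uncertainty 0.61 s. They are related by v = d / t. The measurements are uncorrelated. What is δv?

0.0453 m/s

v is a product of powers, so relative uncertainties combine in quadrature:
  (1·δd/d)² = (1×0.0482)² = 0.00232;  (-1·δt/t)² = (-1×0.0127)² = 0.000162
δv/v = √(0.00248) = 0.0498
v = 0.910 m/s, so δv = 0.0498 × 0.910 = 0.0453 m/s.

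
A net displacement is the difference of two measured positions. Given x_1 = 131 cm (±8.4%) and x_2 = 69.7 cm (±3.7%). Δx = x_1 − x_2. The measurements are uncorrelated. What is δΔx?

Each term contributes (cᵢ δxᵢ)² to (δΔx)²:
  (δx_1)² = 121;  (δx_2)² = 6.65
δΔx = √(128) = 11.3 cm

11.3 cm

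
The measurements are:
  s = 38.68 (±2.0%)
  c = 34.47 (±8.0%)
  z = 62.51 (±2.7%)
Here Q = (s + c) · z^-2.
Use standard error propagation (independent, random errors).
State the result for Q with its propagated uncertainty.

0.01872 ± 0.00125

Let u = s + c = 73.15. δu = √(δs² + δc²) = √(0.598 + 7.60) = 2.86, so δu/u = 0.0392.
Q is then a monomial in u, z:
δQ/Q = √((δu/u)² + (-2·δz/z)²) = √(0.00153 + 0.00292) = 0.0667
Q = 0.01872, so δQ = 0.0667 × 0.01872 = 0.00125.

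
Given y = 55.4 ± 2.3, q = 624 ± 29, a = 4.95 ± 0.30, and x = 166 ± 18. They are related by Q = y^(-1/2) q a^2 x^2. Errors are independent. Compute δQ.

1.44e+07

Q is a product of powers, so relative uncertainties combine in quadrature:
  (−½·δy/y)² = (-0.5×0.0415)² = 0.000431;  (1·δq/q)² = (1×0.0465)² = 0.00216;  (2·δa/a)² = (2×0.0606)² = 0.0147;  (2·δx/x)² = (2×0.108)² = 0.0470
δQ/Q = √(0.0643) = 0.254
Q = 5.66e+07, so δQ = 0.254 × 5.66e+07 = 1.44e+07.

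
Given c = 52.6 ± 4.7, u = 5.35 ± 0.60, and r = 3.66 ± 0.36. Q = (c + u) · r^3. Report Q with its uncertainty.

2840 ± 870

Let w = c + u = 58.0. δw = √(δc² + δu²) = √(22.1 + 0.360) = 4.74, so δw/w = 0.0818.
Q is then a monomial in w, r:
δQ/Q = √((δw/w)² + (3·δr/r)²) = √(0.00669 + 0.0871) = 0.306
Q = 2840, so δQ = 0.306 × 2840 = 870.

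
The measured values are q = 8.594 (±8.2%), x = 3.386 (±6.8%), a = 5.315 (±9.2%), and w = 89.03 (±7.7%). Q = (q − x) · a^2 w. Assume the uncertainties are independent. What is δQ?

3210

Let u = q − x = 5.208. δu = √(δq² + δx²) = √(0.497 + 0.0530) = 0.741, so δu/u = 0.142.
Q is then a monomial in u, a, w:
δQ/Q = √((δu/u)² + (2·δa/a)² + (1·δw/w)²) = √(0.0203 + 0.0339 + 0.00593) = 0.245
Q = 13100, so δQ = 0.245 × 13100 = 3210.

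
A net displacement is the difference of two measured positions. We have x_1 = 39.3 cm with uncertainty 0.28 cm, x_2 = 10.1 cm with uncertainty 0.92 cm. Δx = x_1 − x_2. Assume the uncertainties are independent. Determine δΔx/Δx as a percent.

3.29%

For a sum/difference, combine absolute errors in quadrature:
  (δx_1)² = 0.0784;  (δx_2)² = 0.846
δΔx = √(0.925) = 0.962 cm
Δx = 29.2 cm, so δΔx/Δx = 0.962/29.2 = 0.0329.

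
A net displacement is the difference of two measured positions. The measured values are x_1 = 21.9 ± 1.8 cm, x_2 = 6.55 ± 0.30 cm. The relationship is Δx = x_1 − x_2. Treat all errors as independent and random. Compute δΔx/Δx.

0.119

For a sum/difference, combine absolute errors in quadrature:
  (δx_1)² = 3.24;  (δx_2)² = 0.0900
δΔx = √(3.33) = 1.82 cm
Δx = 15.3 cm, so δΔx/Δx = 1.82/15.3 = 0.119.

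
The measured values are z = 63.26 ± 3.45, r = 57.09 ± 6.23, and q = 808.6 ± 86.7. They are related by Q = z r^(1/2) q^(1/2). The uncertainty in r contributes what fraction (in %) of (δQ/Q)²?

33.7%

(δQ/Q)² = (1·δz/z)² + (½·δr/r)² + (½·δq/q)²
  z term: (1×0.0545)² = 0.00297
  r term: (0.5×0.109)² = 0.00298
  q term: (0.5×0.107)² = 0.00287
Total = 0.00883. Share from r = 0.00298/0.00883 = 0.337.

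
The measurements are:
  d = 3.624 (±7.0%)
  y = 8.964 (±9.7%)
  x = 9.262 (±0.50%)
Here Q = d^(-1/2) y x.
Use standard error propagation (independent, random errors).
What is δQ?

4.50

For a monomial Q ∝ d^(-1/2), y, x, fractional errors add in quadrature:
  (−½·δd/d)² = (-0.5×0.0700)² = 0.00123;  (1·δy/y)² = (1×0.0970)² = 0.00941;  (1·δx/x)² = (1×0.00500)² = 2.5e-05
δQ/Q = √(0.0107) = 0.103
Q = 43.61, so δQ = 0.103 × 43.61 = 4.50.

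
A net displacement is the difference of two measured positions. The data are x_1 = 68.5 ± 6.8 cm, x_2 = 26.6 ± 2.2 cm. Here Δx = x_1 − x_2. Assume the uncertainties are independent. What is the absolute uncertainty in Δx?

Sums and differences: (δΔx)² = Σ (cᵢ δxᵢ)².
  (δx_1)² = 46.2;  (δx_2)² = 4.84
δΔx = √(51.1) = 7.15 cm

7.15 cm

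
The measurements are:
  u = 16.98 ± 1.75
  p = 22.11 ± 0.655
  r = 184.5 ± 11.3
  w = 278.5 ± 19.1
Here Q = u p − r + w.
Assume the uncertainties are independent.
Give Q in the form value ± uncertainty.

Let h = u·p = 375.4. δh/h = √((1·δu/u)² + (1·δp/p)²) = √(0.0106 + 0.000878) = 0.107, so δh = 40.3.
Q = h − r + w: δQ = √(δh² + δr² + δw²) = √(1620 + 128 + 365) = 46.0
Q = 469.4.

469.4 ± 46.0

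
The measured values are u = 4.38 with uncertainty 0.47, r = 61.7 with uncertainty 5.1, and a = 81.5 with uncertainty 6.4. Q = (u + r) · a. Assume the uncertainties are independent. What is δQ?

594

Let w = u + r = 66.1. δw = √(δu² + δr²) = √(0.221 + 26.0) = 5.12, so δw/w = 0.0775.
Q is then a monomial in w, a:
δQ/Q = √((δw/w)² + (1·δa/a)²) = √(0.00601 + 0.00617) = 0.110
Q = 5390, so δQ = 0.110 × 5390 = 594.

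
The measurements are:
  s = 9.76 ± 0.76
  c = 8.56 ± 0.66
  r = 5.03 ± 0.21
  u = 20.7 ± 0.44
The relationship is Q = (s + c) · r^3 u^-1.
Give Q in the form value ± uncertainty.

Let w = s + c = 18.3. δw = √(δs² + δc²) = √(0.578 + 0.436) = 1.01, so δw/w = 0.0549.
Q is then a monomial in w, r, u:
δQ/Q = √((δw/w)² + (3·δr/r)² + (-1·δu/u)²) = √(0.00302 + 0.0157 + 0.000452) = 0.138
Q = 113, so δQ = 0.138 × 113 = 15.6.

113 ± 15.6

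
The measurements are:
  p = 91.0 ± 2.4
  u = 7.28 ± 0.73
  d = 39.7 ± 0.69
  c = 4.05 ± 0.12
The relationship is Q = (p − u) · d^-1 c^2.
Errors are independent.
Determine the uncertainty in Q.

2.37

Let w = p − u = 83.7. δw = √(δp² + δu²) = √(5.76 + 0.533) = 2.51, so δw/w = 0.0300.
Q is then a monomial in w, d, c:
δQ/Q = √((δw/w)² + (-1·δd/d)² + (2·δc/c)²) = √(0.000898 + 0.000302 + 0.00351) = 0.0686
Q = 34.6, so δQ = 0.0686 × 34.6 = 2.37.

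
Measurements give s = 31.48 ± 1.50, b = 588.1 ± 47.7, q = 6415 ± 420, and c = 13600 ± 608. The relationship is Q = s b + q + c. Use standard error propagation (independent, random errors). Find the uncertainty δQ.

Let p = s·b = 18510. δp/p = √((1·δs/s)² + (1·δb/b)²) = √(0.00227 + 0.00658) = 0.0941, so δp = 1740.
Q = p + q + c: δQ = √(δp² + δq² + δc²) = √(3.03e+06 + 1.76e+05 + 3.7e+05) = 1890

1890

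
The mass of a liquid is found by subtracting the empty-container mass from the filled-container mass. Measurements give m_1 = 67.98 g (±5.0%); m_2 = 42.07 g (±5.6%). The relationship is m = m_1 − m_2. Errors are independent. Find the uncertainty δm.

For a sum/difference, combine absolute errors in quadrature:
  (δm_1)² = 11.6;  (δm_2)² = 5.55
δm = √(17.1) = 4.14 g

4.14 g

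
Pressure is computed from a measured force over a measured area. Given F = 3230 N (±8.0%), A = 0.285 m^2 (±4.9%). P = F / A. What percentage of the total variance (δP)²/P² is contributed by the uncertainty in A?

27.3%

(δP/P)² = (1·δF/F)² + (-1·δA/A)²
  F term: (1×0.0800)² = 0.00640
  A term: (-1×0.0490)² = 0.00240
Total = 0.00880. Share from A = 0.00240/0.00880 = 0.273.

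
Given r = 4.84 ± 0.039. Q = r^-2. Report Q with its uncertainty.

0.0427 ± 0.000688

Q ∝ r^-2, so δQ/Q = |-2| · δr/r = 2 × 0.00806 = 0.0161.
Q = 0.0427, so δQ = 0.0161 × 0.0427 = 0.000688.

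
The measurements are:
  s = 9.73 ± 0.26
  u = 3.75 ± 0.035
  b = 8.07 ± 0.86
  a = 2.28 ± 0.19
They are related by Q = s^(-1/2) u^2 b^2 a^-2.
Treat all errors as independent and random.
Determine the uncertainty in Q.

15.3

Since Q is a product/quotient, work with relative uncertainties:
  (−½·δs/s)² = (-0.5×0.0267)² = 0.000179;  (2·δu/u)² = (2×0.00933)² = 0.000348;  (2·δb/b)² = (2×0.107)² = 0.0454;  (-2·δa/a)² = (-2×0.0833)² = 0.0278
δQ/Q = √(0.0737) = 0.272
Q = 56.5, so δQ = 0.272 × 56.5 = 15.3.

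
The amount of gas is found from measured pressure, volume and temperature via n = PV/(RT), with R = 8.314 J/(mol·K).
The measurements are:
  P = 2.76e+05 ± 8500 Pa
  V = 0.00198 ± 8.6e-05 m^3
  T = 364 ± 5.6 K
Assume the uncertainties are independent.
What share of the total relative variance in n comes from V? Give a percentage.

(δn/n)² = (1·δP/P)² + (1·δV/V)² + (-1·δT/T)²
  P term: (1×0.0308)² = 0.000948
  V term: (1×0.0434)² = 0.00189
  T term: (-1×0.0154)² = 0.000237
Total = 0.00307. Share from V = 0.00189/0.00307 = 0.614.

61.4%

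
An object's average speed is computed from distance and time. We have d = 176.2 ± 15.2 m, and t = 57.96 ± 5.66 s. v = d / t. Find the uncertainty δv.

v is a product of powers, so relative uncertainties combine in quadrature:
  (1·δd/d)² = (1×0.0863)² = 0.00744;  (-1·δt/t)² = (-1×0.0977)² = 0.00954
δv/v = √(0.0170) = 0.130
v = 3.040 m/s, so δv = 0.130 × 3.040 = 0.396 m/s.

0.396 m/s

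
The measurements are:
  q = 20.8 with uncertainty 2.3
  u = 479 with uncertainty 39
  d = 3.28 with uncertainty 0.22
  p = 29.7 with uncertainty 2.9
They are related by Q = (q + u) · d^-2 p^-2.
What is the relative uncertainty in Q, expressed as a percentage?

Let w = q + u = 500. δw = √(δq² + δu²) = √(5.29 + 1520) = 39.1, so δw/w = 0.0782.
Q is then a monomial in w, d, p:
δQ/Q = √((δw/w)² + (-2·δd/d)² + (-2·δp/p)²) = √(0.00611 + 0.0180 + 0.0381) = 0.249

24.9%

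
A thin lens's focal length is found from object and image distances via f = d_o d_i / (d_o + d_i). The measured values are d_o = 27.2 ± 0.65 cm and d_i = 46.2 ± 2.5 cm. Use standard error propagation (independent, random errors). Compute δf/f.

∂f/∂d_o = (d_i/(d_o+d_i))² = 0.396;  ∂f/∂d_i = (d_o/(d_o+d_i))² = 0.137
δf = √((∂f/∂d_o · δd_o)² + (∂f/∂d_i · δd_i)²) = √(0.0663 + 0.118) = 0.429 cm
f = 17.1 cm, so δf/f = 0.429/17.1 = 0.0251.

0.0251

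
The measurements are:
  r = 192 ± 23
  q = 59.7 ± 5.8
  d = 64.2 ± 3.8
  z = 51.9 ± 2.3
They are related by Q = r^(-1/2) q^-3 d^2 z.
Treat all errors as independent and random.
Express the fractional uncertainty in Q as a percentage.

32.3%

Products/powers → add relative errors in quadrature, weighted by exponent:
  (−½·δr/r)² = (-0.5×0.120)² = 0.00359;  (-3·δq/q)² = (-3×0.0972)² = 0.0849;  (2·δd/d)² = (2×0.0592)² = 0.0140;  (1·δz/z)² = (1×0.0443)² = 0.00196
δQ/Q = √(0.105) = 0.323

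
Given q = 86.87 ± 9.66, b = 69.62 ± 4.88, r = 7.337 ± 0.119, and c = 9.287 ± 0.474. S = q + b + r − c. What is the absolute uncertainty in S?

For a sum/difference, combine absolute errors in quadrature:
  (δq)² = 93.3;  (δb)² = 23.8;  (δr)² = 0.0142;  (δc)² = 0.225
δS = √(117) = 10.8

10.8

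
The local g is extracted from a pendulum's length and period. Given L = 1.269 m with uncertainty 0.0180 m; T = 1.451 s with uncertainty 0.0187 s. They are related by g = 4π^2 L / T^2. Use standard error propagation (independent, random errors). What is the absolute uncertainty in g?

Each factor contributes (exponent × relative error)² to (δg/g)²:
  (1·δL/L)² = (1×0.0142)² = 0.000201;  (-2·δT/T)² = (-2×0.0129)² = 0.000664
δg/g = √(0.000866) = 0.0294
g = 23.80 m/s^2, so δg = 0.0294 × 23.80 = 0.700 m/s^2.

0.700 m/s^2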